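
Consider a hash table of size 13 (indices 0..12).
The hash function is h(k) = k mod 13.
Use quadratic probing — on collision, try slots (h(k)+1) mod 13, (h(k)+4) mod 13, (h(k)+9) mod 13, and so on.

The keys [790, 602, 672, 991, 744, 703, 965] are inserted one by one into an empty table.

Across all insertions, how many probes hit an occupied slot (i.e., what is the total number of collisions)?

5

790: h=10 → slot 10
602: h=4 → slot 4
672: h=9 → slot 9
991: h=3 → slot 3
744: h=3, probe 3,4,7 → slot 7
703: h=1 → slot 1
965: h=3, probe 3,4,7,12 → slot 12
Table: [—, 703, —, 991, 602, —, —, 744, —, 672, 790, —, 965]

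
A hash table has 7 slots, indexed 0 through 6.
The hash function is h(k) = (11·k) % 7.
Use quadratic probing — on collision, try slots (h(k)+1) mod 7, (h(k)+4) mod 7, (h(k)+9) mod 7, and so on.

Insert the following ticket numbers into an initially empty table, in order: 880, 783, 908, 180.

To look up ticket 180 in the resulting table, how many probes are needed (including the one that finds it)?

4

880: h=6 → slot 6
783: h=3 → slot 3
908: h=6, probe 6,0 → slot 0
180: h=6, probe 6,0,3,1 → slot 1
Table: [908, 180, ∅, 783, ∅, ∅, 880]
Lookup 180: h=6, probe 6,0,3,1 → found at 1.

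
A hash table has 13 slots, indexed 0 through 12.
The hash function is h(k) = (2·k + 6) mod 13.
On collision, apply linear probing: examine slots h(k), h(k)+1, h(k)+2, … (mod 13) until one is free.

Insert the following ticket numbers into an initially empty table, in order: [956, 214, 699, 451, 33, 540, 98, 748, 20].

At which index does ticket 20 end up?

956 hashes to 7; slot 7 is free → place at 7.
214 hashes to 5; slot 5 is free → place at 5.
699 hashes to 0; slot 0 is free → place at 0.
451 hashes to 11; slot 11 is free → place at 11.
33 hashes to 7; 7 taken → place at 8.
540 hashes to 7; 7,8 taken → place at 9.
98 hashes to 7; 7,8,9 taken → place at 10.
748 hashes to 7; 7,8,9,10,11 taken → place at 12.
20 hashes to 7; 7,8,9,10,11,12,0 taken → place at 1.
Table: [699, 20, —, —, —, 214, —, 956, 33, 540, 98, 451, 748]

1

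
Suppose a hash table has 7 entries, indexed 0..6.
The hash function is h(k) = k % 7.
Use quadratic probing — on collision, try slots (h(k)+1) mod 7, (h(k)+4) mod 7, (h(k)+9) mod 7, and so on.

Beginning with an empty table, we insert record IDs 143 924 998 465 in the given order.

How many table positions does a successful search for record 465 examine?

Insert 143: h=3, slot 3 empty => index 3.
Insert 924: h=0, slot 0 empty => index 0.
Insert 998: h=4, slot 4 empty => index 4.
Insert 465: h=3, slots 3,4,0 occupied => index 5.
Table: [924, -, -, 143, 998, 465, -]
Lookup 465: h=3, probe 3,4,0,5 → found at 5.

4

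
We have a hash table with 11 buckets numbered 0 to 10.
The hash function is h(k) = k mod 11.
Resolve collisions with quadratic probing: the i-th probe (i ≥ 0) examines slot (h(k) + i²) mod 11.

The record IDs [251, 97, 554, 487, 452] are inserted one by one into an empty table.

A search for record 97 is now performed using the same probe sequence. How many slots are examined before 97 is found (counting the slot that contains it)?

2

251: h=9 => slot 9
97: h=9, probe 9,10 => slot 10
554: h=4 => slot 4
487: h=3 => slot 3
452: h=1 => slot 1
Table: [_, 452, _, 487, 554, _, _, _, _, 251, 97]
Lookup 97: h=9, probe 9,10 → found at 10.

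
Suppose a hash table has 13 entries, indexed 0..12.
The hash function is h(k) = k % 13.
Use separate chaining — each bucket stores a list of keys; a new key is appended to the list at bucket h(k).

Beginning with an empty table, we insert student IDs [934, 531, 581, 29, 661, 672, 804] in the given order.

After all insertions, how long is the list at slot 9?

2

934 -> bucket 11
531 -> bucket 11 (collision)
581 -> bucket 9
29 -> bucket 3
661 -> bucket 11 (collision)
672 -> bucket 9 (collision)
804 -> bucket 11 (collision)
Final buckets:
0: -
1: -
2: -
3: 29
4: -
5: -
6: -
7: -
8: -
9: 581 -> 672
10: -
11: 934 -> 531 -> 661 -> 804
12: -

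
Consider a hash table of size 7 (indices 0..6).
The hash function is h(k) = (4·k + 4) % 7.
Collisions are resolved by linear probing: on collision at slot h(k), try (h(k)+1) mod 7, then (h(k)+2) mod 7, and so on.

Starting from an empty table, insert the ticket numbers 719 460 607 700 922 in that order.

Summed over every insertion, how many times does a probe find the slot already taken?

9

719: h=3 → slot 3
460: h=3, probe 3,4 → slot 4
607: h=3, probe 3,4,5 → slot 5
700: h=4, probe 4,5,6 → slot 6
922: h=3, probe 3,4,5,6,0 → slot 0
Table: [922, ., ., 719, 460, 607, 700]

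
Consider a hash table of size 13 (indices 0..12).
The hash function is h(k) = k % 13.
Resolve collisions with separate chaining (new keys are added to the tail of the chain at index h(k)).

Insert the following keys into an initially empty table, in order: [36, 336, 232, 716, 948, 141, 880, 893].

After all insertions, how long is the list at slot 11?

Insert 36: h=10, bucket 10 empty → new chain.
Insert 336: h=11, bucket 11 empty → new chain.
Insert 232: h=11, bucket 11 nonempty → append to chain.
Insert 716: h=1, bucket 1 empty → new chain.
Insert 948: h=12, bucket 12 empty → new chain.
Insert 141: h=11, bucket 11 nonempty → append to chain.
Insert 880: h=9, bucket 9 empty → new chain.
Insert 893: h=9, bucket 9 nonempty → append to chain.
Final buckets:
0: _
1: 716
2: _
3: _
4: _
5: _
6: _
7: _
8: _
9: 880 -> 893
10: 36
11: 336 -> 232 -> 141
12: 948

3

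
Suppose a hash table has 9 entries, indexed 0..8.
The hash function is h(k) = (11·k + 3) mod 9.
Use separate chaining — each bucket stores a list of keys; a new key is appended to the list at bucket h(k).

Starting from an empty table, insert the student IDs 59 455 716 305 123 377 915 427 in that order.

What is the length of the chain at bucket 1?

2

Insert 59: h=4, bucket 4 empty → new chain.
Insert 455: h=4, bucket 4 nonempty → append to chain.
Insert 716: h=4, bucket 4 nonempty → append to chain.
Insert 305: h=1, bucket 1 empty → new chain.
Insert 123: h=6, bucket 6 empty → new chain.
Insert 377: h=1, bucket 1 nonempty → append to chain.
Insert 915: h=6, bucket 6 nonempty → append to chain.
Insert 427: h=2, bucket 2 empty → new chain.
Final buckets:
0: ∅
1: 305 -> 377
2: 427
3: ∅
4: 59 -> 455 -> 716
5: ∅
6: 123 -> 915
7: ∅
8: ∅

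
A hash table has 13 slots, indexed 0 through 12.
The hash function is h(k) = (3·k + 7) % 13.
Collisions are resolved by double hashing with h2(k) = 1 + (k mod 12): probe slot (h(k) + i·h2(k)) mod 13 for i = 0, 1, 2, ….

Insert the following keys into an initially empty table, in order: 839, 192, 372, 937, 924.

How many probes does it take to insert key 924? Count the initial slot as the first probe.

3

839: h=2 -> slot 2
192: h=11 -> slot 11
372: h=5 -> slot 5
937: h=10 -> slot 10
924: h=10, h2=1, probe 10,11,12 -> slot 12
Table: [—, —, 839, —, —, 372, —, —, —, —, 937, 192, 924]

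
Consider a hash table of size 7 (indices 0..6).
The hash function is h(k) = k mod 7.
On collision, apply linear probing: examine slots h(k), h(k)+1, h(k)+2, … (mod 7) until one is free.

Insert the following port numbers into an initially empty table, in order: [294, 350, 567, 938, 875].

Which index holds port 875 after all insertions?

4

294: h=0 → slot 0
350: h=0, probe 0,1 → slot 1
567: h=0, probe 0,1,2 → slot 2
938: h=0, probe 0,1,2,3 → slot 3
875: h=0, probe 0,1,2,3,4 → slot 4
Table: [294, 350, 567, 938, 875, _, _]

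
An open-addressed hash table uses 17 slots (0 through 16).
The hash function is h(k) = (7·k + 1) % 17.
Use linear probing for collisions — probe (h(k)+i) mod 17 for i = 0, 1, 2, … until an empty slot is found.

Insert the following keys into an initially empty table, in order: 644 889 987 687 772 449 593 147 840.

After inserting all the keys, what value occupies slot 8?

987

Insert 644: h=4, slot 4 empty → index 4.
Insert 889: h=2, slot 2 empty → index 2.
Insert 987: h=8, slot 8 empty → index 8.
Insert 687: h=16, slot 16 empty → index 16.
Insert 772: h=16, slot 16 occupied → index 0.
Insert 449: h=16, slots 16,0 occupied → index 1.
Insert 593: h=4, slot 4 occupied → index 5.
Insert 147: h=10, slot 10 empty → index 10.
Insert 840: h=16, slots 16,0,1,2 occupied → index 3.
Table: [772, 449, 889, 840, 644, 593, -, -, 987, -, 147, -, -, -, -, -, 687]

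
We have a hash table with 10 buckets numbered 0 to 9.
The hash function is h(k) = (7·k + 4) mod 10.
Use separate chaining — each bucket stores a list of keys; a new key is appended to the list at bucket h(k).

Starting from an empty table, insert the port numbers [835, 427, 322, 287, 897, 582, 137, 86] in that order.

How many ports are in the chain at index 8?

Insert 835: h=9, bucket 9 empty -> new chain.
Insert 427: h=3, bucket 3 empty -> new chain.
Insert 322: h=8, bucket 8 empty -> new chain.
Insert 287: h=3, bucket 3 nonempty -> append to chain.
Insert 897: h=3, bucket 3 nonempty -> append to chain.
Insert 582: h=8, bucket 8 nonempty -> append to chain.
Insert 137: h=3, bucket 3 nonempty -> append to chain.
Insert 86: h=6, bucket 6 empty -> new chain.
Final buckets:
0: _
1: _
2: _
3: 427 -> 287 -> 897 -> 137
4: _
5: _
6: 86
7: _
8: 322 -> 582
9: 835

2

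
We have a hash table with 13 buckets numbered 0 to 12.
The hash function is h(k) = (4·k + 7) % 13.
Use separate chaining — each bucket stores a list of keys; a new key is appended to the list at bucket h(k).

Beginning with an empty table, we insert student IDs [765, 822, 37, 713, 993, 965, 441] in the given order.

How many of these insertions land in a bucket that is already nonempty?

Insert 765: h=12, bucket 12 empty → new chain.
Insert 822: h=6, bucket 6 empty → new chain.
Insert 37: h=12, bucket 12 nonempty → append to chain.
Insert 713: h=12, bucket 12 nonempty → append to chain.
Insert 993: h=1, bucket 1 empty → new chain.
Insert 965: h=6, bucket 6 nonempty → append to chain.
Insert 441: h=3, bucket 3 empty → new chain.
Final buckets:
0: .
1: 993
2: .
3: 441
4: .
5: .
6: 822 -> 965
7: .
8: .
9: .
10: .
11: .
12: 765 -> 37 -> 713

3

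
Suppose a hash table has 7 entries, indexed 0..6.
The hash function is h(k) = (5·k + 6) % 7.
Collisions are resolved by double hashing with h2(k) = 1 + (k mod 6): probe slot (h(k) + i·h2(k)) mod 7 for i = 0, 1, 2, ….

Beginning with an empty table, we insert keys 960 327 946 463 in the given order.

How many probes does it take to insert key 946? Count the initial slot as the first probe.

960 hashes to 4; slot 4 is free → place at 4.
327 hashes to 3; slot 3 is free → place at 3.
946 hashes to 4, h2=5; 4 taken → place at 2.
463 hashes to 4, h2=2; 4 taken → place at 6.
Table: [∅, ∅, 946, 327, 960, ∅, 463]

2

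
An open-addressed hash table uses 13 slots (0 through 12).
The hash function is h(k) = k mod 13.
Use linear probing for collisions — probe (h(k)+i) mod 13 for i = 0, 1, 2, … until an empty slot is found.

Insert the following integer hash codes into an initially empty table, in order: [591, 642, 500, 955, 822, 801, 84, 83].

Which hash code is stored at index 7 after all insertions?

500

591 hashes to 6; slot 6 is free => place at 6.
642 hashes to 5; slot 5 is free => place at 5.
500 hashes to 6; 6 taken => place at 7.
955 hashes to 6; 6,7 taken => place at 8.
822 hashes to 3; slot 3 is free => place at 3.
801 hashes to 8; 8 taken => place at 9.
84 hashes to 6; 6,7,8,9 taken => place at 10.
83 hashes to 5; 5,6,7,8,9,10 taken => place at 11.
Table: [∅, ∅, ∅, 822, ∅, 642, 591, 500, 955, 801, 84, 83, ∅]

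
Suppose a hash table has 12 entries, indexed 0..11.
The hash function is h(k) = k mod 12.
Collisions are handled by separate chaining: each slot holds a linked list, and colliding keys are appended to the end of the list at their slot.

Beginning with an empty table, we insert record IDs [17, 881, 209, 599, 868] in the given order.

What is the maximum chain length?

Insert 17: h=5, bucket 5 empty → new chain.
Insert 881: h=5, bucket 5 nonempty → append to chain.
Insert 209: h=5, bucket 5 nonempty → append to chain.
Insert 599: h=11, bucket 11 empty → new chain.
Insert 868: h=4, bucket 4 empty → new chain.
Final buckets:
0: _
1: _
2: _
3: _
4: 868
5: 17 -> 881 -> 209
6: _
7: _
8: _
9: _
10: _
11: 599

3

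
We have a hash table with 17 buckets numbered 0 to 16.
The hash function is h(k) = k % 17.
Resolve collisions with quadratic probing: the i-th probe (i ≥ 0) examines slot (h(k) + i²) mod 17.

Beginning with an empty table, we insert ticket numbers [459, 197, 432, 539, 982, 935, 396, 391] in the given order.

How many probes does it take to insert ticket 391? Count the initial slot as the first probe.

3

459: h=0 => slot 0
197: h=10 => slot 10
432: h=7 => slot 7
539: h=12 => slot 12
982: h=13 => slot 13
935: h=0, probe 0,1 => slot 1
396: h=5 => slot 5
391: h=0, probe 0,1,4 => slot 4
Table: [459, 935, -, -, 391, 396, -, 432, -, -, 197, -, 539, 982, -, -, -]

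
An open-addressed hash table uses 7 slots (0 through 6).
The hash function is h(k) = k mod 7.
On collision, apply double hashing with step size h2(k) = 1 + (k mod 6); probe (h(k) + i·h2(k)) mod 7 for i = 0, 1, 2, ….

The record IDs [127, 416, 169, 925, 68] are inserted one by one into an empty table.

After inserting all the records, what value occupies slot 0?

925

127: h=1 → slot 1
416: h=3 → slot 3
169: h=1, h2=2, probe 1,3,5 → slot 5
925: h=1, h2=2, probe 1,3,5,0 → slot 0
68: h=5, h2=3, probe 5,1,4 → slot 4
Table: [925, 127, -, 416, 68, 169, -]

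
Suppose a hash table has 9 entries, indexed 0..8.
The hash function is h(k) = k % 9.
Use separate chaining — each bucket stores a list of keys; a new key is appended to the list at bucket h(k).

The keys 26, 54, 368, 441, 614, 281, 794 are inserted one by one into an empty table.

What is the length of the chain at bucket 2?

Insert 26: h=8, bucket 8 empty -> new chain.
Insert 54: h=0, bucket 0 empty -> new chain.
Insert 368: h=8, bucket 8 nonempty -> append to chain.
Insert 441: h=0, bucket 0 nonempty -> append to chain.
Insert 614: h=2, bucket 2 empty -> new chain.
Insert 281: h=2, bucket 2 nonempty -> append to chain.
Insert 794: h=2, bucket 2 nonempty -> append to chain.
Final buckets:
0: 54 -> 441
1: ∅
2: 614 -> 281 -> 794
3: ∅
4: ∅
5: ∅
6: ∅
7: ∅
8: 26 -> 368

3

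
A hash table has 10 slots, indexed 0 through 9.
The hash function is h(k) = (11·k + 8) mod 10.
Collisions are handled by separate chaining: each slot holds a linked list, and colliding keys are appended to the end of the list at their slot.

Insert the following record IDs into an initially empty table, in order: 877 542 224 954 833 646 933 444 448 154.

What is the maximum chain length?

4

Insert 877: h=5, bucket 5 empty → new chain.
Insert 542: h=0, bucket 0 empty → new chain.
Insert 224: h=2, bucket 2 empty → new chain.
Insert 954: h=2, bucket 2 nonempty → append to chain.
Insert 833: h=1, bucket 1 empty → new chain.
Insert 646: h=4, bucket 4 empty → new chain.
Insert 933: h=1, bucket 1 nonempty → append to chain.
Insert 444: h=2, bucket 2 nonempty → append to chain.
Insert 448: h=6, bucket 6 empty → new chain.
Insert 154: h=2, bucket 2 nonempty → append to chain.
Final buckets:
0: 542
1: 833 -> 933
2: 224 -> 954 -> 444 -> 154
3: —
4: 646
5: 877
6: 448
7: —
8: —
9: —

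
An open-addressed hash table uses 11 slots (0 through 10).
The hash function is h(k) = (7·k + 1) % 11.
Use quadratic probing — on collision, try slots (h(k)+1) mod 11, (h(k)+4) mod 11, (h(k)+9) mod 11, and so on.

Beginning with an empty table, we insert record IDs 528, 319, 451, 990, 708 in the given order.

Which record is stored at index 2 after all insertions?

319

528: h=1 → slot 1
319: h=1, probe 1,2 → slot 2
451: h=1, probe 1,2,5 → slot 5
990: h=1, probe 1,2,5,10 → slot 10
708: h=7 → slot 7
Table: [_, 528, 319, _, _, 451, _, 708, _, _, 990]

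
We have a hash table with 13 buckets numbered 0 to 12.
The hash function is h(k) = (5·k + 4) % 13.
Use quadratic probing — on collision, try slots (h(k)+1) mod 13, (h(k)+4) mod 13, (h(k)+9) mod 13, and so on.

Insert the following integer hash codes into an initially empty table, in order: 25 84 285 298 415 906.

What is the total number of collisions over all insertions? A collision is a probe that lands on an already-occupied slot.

25 hashes to 12; slot 12 is free -> place at 12.
84 hashes to 8; slot 8 is free -> place at 8.
285 hashes to 12; 12 taken -> place at 0.
298 hashes to 12; 12,0 taken -> place at 3.
415 hashes to 12; 12,0,3,8 taken -> place at 2.
906 hashes to 10; slot 10 is free -> place at 10.
Table: [285, _, 415, 298, _, _, _, _, 84, _, 906, _, 25]

7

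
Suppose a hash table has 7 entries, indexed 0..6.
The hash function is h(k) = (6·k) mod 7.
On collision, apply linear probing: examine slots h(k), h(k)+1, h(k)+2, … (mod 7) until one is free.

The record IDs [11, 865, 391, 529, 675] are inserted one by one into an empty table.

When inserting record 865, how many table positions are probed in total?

2

11 hashes to 3; slot 3 is free -> place at 3.
865 hashes to 3; 3 taken -> place at 4.
391 hashes to 1; slot 1 is free -> place at 1.
529 hashes to 3; 3,4 taken -> place at 5.
675 hashes to 4; 4,5 taken -> place at 6.
Table: [∅, 391, ∅, 11, 865, 529, 675]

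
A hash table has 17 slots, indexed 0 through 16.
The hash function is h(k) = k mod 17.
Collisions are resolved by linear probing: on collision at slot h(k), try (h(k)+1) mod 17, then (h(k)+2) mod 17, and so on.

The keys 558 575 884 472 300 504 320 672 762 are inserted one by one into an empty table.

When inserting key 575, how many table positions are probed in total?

2

558: h=14 => slot 14
575: h=14, probe 14,15 => slot 15
884: h=0 => slot 0
472: h=13 => slot 13
300: h=11 => slot 11
504: h=11, probe 11,12 => slot 12
320: h=14, probe 14,15,16 => slot 16
672: h=9 => slot 9
762: h=14, probe 14,15,16,0,1 => slot 1
Table: [884, 762, ∅, ∅, ∅, ∅, ∅, ∅, ∅, 672, ∅, 300, 504, 472, 558, 575, 320]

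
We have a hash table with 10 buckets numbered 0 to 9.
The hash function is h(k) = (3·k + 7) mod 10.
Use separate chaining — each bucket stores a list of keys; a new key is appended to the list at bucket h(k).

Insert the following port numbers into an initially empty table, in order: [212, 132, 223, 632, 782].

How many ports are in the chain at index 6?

1

212 → bucket 3
132 → bucket 3 (collision)
223 → bucket 6
632 → bucket 3 (collision)
782 → bucket 3 (collision)
Final buckets:
0: .
1: .
2: .
3: 212 -> 132 -> 632 -> 782
4: .
5: .
6: 223
7: .
8: .
9: .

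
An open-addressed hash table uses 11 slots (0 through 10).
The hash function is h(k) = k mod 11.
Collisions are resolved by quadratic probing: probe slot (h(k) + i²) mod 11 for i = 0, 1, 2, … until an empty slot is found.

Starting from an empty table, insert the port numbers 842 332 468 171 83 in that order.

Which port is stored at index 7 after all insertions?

468

842: h=6 → slot 6
332: h=2 → slot 2
468: h=6, probe 6,7 → slot 7
171: h=6, probe 6,7,10 → slot 10
83: h=6, probe 6,7,10,4 → slot 4
Table: [-, -, 332, -, 83, -, 842, 468, -, -, 171]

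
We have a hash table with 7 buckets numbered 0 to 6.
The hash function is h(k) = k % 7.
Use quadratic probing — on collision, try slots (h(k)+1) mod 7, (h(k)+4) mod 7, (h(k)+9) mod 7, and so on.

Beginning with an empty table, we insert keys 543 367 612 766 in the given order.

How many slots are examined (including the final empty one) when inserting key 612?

3

543 hashes to 4; slot 4 is free → place at 4.
367 hashes to 3; slot 3 is free → place at 3.
612 hashes to 3; 3,4 taken → place at 0.
766 hashes to 3; 3,4,0 taken → place at 5.
Table: [612, ., ., 367, 543, 766, .]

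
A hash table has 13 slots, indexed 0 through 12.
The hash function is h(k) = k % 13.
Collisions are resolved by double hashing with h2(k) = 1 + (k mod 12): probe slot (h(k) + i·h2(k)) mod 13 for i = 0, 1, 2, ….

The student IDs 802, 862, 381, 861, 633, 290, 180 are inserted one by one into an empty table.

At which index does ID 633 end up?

802: h=9 => slot 9
862: h=4 => slot 4
381: h=4, h2=10, probe 4,1 => slot 1
861: h=3 => slot 3
633: h=9, h2=10, probe 9,6 => slot 6
290: h=4, h2=3, probe 4,7 => slot 7
180: h=11 => slot 11
Table: [-, 381, -, 861, 862, -, 633, 290, -, 802, -, 180, -]

6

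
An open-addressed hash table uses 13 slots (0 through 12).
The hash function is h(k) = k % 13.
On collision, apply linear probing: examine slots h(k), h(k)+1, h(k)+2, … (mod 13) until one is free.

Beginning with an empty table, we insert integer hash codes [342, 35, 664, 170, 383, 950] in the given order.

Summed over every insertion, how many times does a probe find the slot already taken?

3

Insert 342: h=4, slot 4 empty => index 4.
Insert 35: h=9, slot 9 empty => index 9.
Insert 664: h=1, slot 1 empty => index 1.
Insert 170: h=1, slot 1 occupied => index 2.
Insert 383: h=6, slot 6 empty => index 6.
Insert 950: h=1, slots 1,2 occupied => index 3.
Table: [∅, 664, 170, 950, 342, ∅, 383, ∅, ∅, 35, ∅, ∅, ∅]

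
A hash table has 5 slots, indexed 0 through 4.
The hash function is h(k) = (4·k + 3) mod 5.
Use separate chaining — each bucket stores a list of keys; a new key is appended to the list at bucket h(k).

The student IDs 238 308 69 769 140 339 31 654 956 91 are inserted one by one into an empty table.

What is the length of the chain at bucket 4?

Insert 238: h=0, bucket 0 empty -> new chain.
Insert 308: h=0, bucket 0 nonempty -> append to chain.
Insert 69: h=4, bucket 4 empty -> new chain.
Insert 769: h=4, bucket 4 nonempty -> append to chain.
Insert 140: h=3, bucket 3 empty -> new chain.
Insert 339: h=4, bucket 4 nonempty -> append to chain.
Insert 31: h=2, bucket 2 empty -> new chain.
Insert 654: h=4, bucket 4 nonempty -> append to chain.
Insert 956: h=2, bucket 2 nonempty -> append to chain.
Insert 91: h=2, bucket 2 nonempty -> append to chain.
Final buckets:
0: 238 -> 308
1: -
2: 31 -> 956 -> 91
3: 140
4: 69 -> 769 -> 339 -> 654

4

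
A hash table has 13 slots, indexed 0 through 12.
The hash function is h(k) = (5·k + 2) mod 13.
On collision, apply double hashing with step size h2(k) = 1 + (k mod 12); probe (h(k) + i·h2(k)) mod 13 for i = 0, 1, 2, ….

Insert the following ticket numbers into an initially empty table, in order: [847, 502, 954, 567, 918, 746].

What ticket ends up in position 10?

918

847: h=12 => slot 12
502: h=3 => slot 3
954: h=1 => slot 1
567: h=3, h2=4, probe 3,7 => slot 7
918: h=3, h2=7, probe 3,10 => slot 10
746: h=1, h2=3, probe 1,4 => slot 4
Table: [∅, 954, ∅, 502, 746, ∅, ∅, 567, ∅, ∅, 918, ∅, 847]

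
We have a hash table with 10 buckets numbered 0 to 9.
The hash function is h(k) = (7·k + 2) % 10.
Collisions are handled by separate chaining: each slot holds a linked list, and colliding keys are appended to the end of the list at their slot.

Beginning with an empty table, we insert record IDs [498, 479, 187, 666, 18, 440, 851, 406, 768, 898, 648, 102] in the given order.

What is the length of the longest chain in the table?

498 → bucket 8
479 → bucket 5
187 → bucket 1
666 → bucket 4
18 → bucket 8 (collision)
440 → bucket 2
851 → bucket 9
406 → bucket 4 (collision)
768 → bucket 8 (collision)
898 → bucket 8 (collision)
648 → bucket 8 (collision)
102 → bucket 6
Final buckets:
0: _
1: 187
2: 440
3: _
4: 666 -> 406
5: 479
6: 102
7: _
8: 498 -> 18 -> 768 -> 898 -> 648
9: 851

5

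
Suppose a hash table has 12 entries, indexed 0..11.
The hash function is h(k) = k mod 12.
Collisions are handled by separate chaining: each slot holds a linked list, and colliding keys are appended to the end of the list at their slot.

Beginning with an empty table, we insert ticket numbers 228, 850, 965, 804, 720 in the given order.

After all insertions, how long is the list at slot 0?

228 → bucket 0
850 → bucket 10
965 → bucket 5
804 → bucket 0 (collision)
720 → bucket 0 (collision)
Final buckets:
0: 228 -> 804 -> 720
1: —
2: —
3: —
4: —
5: 965
6: —
7: —
8: —
9: —
10: 850
11: —

3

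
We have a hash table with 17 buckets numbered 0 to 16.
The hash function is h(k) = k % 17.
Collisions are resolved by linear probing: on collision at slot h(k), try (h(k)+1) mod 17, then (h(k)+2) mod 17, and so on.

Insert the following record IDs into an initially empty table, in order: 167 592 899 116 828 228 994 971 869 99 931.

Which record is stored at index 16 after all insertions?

167: h=14 -> slot 14
592: h=14, probe 14,15 -> slot 15
899: h=15, probe 15,16 -> slot 16
116: h=14, probe 14,15,16,0 -> slot 0
828: h=12 -> slot 12
228: h=7 -> slot 7
994: h=8 -> slot 8
971: h=2 -> slot 2
869: h=2, probe 2,3 -> slot 3
99: h=14, probe 14,15,16,0,1 -> slot 1
931: h=13 -> slot 13
Table: [116, 99, 971, 869, —, —, —, 228, 994, —, —, —, 828, 931, 167, 592, 899]

899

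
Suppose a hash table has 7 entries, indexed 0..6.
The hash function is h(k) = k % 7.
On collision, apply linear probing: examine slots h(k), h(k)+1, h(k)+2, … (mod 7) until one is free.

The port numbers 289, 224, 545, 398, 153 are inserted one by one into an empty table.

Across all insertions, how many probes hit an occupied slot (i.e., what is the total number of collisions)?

6

289: h=2 → slot 2
224: h=0 → slot 0
545: h=6 → slot 6
398: h=6, probe 6,0,1 → slot 1
153: h=6, probe 6,0,1,2,3 → slot 3
Table: [224, 398, 289, 153, _, _, 545]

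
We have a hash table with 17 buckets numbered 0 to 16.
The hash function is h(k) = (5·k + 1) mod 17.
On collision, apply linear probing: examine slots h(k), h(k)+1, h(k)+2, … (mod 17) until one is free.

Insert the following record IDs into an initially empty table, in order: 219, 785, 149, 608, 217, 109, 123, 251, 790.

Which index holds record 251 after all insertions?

219: h=8 -> slot 8
785: h=16 -> slot 16
149: h=15 -> slot 15
608: h=15, probe 15,16,0 -> slot 0
217: h=15, probe 15,16,0,1 -> slot 1
109: h=2 -> slot 2
123: h=4 -> slot 4
251: h=15, probe 15,16,0,1,2,3 -> slot 3
790: h=7 -> slot 7
Table: [608, 217, 109, 251, 123, -, -, 790, 219, -, -, -, -, -, -, 149, 785]

3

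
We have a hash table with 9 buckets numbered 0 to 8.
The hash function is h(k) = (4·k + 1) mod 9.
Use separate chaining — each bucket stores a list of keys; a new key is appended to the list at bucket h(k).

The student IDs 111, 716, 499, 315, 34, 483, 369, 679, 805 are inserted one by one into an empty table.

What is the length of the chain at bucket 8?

111 → bucket 4
716 → bucket 3
499 → bucket 8
315 → bucket 1
34 → bucket 2
483 → bucket 7
369 → bucket 1 (collision)
679 → bucket 8 (collision)
805 → bucket 8 (collision)
Final buckets:
0: .
1: 315 -> 369
2: 34
3: 716
4: 111
5: .
6: .
7: 483
8: 499 -> 679 -> 805

3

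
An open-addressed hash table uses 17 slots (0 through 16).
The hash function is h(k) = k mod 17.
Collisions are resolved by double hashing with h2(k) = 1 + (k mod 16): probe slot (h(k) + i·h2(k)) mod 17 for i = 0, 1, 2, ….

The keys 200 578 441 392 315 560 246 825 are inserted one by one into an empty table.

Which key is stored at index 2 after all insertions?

560

Insert 200: h=13, slot 13 empty => index 13.
Insert 578: h=0, slot 0 empty => index 0.
Insert 441: h=16, slot 16 empty => index 16.
Insert 392: h=1, slot 1 empty => index 1.
Insert 315: h=9, slot 9 empty => index 9.
Insert 560: h=16, h2=1, slots 16,0,1 occupied => index 2.
Insert 246: h=8, slot 8 empty => index 8.
Insert 825: h=9, h2=10, slots 9,2 occupied => index 12.
Table: [578, 392, 560, -, -, -, -, -, 246, 315, -, -, 825, 200, -, -, 441]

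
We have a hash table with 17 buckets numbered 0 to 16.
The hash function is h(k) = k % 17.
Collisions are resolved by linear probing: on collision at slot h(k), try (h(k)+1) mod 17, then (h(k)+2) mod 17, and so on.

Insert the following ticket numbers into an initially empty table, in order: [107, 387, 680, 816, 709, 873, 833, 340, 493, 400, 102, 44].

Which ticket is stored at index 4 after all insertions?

493

107: h=5 → slot 5
387: h=13 → slot 13
680: h=0 → slot 0
816: h=0, probe 0,1 → slot 1
709: h=12 → slot 12
873: h=6 → slot 6
833: h=0, probe 0,1,2 → slot 2
340: h=0, probe 0,1,2,3 → slot 3
493: h=0, probe 0,1,2,3,4 → slot 4
400: h=9 → slot 9
102: h=0, probe 0,1,2,3,4,5,6,7 → slot 7
44: h=10 → slot 10
Table: [680, 816, 833, 340, 493, 107, 873, 102, -, 400, 44, -, 709, 387, -, -, -]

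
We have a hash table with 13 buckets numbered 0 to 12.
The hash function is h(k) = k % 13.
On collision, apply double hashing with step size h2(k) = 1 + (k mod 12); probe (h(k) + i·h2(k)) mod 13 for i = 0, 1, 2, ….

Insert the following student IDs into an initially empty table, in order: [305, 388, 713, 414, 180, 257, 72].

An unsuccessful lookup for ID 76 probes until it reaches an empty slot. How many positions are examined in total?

Insert 305: h=6, slot 6 empty => index 6.
Insert 388: h=11, slot 11 empty => index 11.
Insert 713: h=11, h2=6, slot 11 occupied => index 4.
Insert 414: h=11, h2=7, slot 11 occupied => index 5.
Insert 180: h=11, h2=1, slot 11 occupied => index 12.
Insert 257: h=10, slot 10 empty => index 10.
Insert 72: h=7, slot 7 empty => index 7.
Table: [., ., ., ., 713, 414, 305, 72, ., ., 257, 388, 180]
Lookup 76: h=11, h2=5, probe 11,3 → slot 3 empty, not found.

2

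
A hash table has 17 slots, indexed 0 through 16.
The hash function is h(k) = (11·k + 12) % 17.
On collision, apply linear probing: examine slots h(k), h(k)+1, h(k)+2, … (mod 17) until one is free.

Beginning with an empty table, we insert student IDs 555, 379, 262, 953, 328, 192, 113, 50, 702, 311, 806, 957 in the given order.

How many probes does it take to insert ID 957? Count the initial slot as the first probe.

555 hashes to 14; slot 14 is free -> place at 14.
379 hashes to 16; slot 16 is free -> place at 16.
262 hashes to 4; slot 4 is free -> place at 4.
953 hashes to 6; slot 6 is free -> place at 6.
328 hashes to 16; 16 taken -> place at 0.
192 hashes to 16; 16,0 taken -> place at 1.
113 hashes to 14; 14 taken -> place at 15.
50 hashes to 1; 1 taken -> place at 2.
702 hashes to 16; 16,0,1,2 taken -> place at 3.
311 hashes to 16; 16,0,1,2,3,4 taken -> place at 5.
806 hashes to 4; 4,5,6 taken -> place at 7.
957 hashes to 16; 16,0,1,2,3,4,5,6,7 taken -> place at 8.
Table: [328, 192, 50, 702, 262, 311, 953, 806, 957, —, —, —, —, —, 555, 113, 379]

10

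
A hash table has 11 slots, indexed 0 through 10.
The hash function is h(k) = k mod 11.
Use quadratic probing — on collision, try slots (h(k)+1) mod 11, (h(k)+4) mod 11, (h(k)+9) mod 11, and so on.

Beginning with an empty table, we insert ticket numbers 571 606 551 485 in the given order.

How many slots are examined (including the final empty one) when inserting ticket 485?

571: h=10 => slot 10
606: h=1 => slot 1
551: h=1, probe 1,2 => slot 2
485: h=1, probe 1,2,5 => slot 5
Table: [., 606, 551, ., ., 485, ., ., ., ., 571]

3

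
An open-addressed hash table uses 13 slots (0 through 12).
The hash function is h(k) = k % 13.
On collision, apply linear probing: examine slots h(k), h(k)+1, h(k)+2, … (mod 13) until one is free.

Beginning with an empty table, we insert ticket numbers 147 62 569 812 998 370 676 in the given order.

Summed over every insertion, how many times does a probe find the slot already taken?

4

Insert 147: h=4, slot 4 empty → index 4.
Insert 62: h=10, slot 10 empty → index 10.
Insert 569: h=10, slot 10 occupied → index 11.
Insert 812: h=6, slot 6 empty → index 6.
Insert 998: h=10, slots 10,11 occupied → index 12.
Insert 370: h=6, slot 6 occupied → index 7.
Insert 676: h=0, slot 0 empty → index 0.
Table: [676, —, —, —, 147, —, 812, 370, —, —, 62, 569, 998]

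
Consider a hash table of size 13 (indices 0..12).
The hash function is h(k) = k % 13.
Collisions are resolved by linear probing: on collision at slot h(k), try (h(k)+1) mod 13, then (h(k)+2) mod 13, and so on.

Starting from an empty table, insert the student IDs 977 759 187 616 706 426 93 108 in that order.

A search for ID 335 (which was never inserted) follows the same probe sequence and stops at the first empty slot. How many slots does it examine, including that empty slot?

Insert 977: h=2, slot 2 empty → index 2.
Insert 759: h=5, slot 5 empty → index 5.
Insert 187: h=5, slot 5 occupied → index 6.
Insert 616: h=5, slots 5,6 occupied → index 7.
Insert 706: h=4, slot 4 empty → index 4.
Insert 426: h=10, slot 10 empty → index 10.
Insert 93: h=2, slot 2 occupied → index 3.
Insert 108: h=4, slots 4,5,6,7 occupied → index 8.
Table: [_, _, 977, 93, 706, 759, 187, 616, 108, _, 426, _, _]
Lookup 335: h=10, probe 10,11 → slot 11 empty, not found.

2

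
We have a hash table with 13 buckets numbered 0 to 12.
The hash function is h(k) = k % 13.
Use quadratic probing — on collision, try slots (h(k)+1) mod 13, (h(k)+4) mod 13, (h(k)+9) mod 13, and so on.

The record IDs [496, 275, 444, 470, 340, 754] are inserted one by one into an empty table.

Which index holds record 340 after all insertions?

5

496: h=2 → slot 2
275: h=2, probe 2,3 → slot 3
444: h=2, probe 2,3,6 → slot 6
470: h=2, probe 2,3,6,11 → slot 11
340: h=2, probe 2,3,6,11,5 → slot 5
754: h=0 → slot 0
Table: [754, ., 496, 275, ., 340, 444, ., ., ., ., 470, .]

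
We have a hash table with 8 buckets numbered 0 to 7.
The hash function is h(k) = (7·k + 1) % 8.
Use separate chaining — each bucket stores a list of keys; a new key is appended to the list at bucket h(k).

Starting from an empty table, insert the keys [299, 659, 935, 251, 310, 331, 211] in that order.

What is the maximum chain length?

5

Insert 299: h=6, bucket 6 empty -> new chain.
Insert 659: h=6, bucket 6 nonempty -> append to chain.
Insert 935: h=2, bucket 2 empty -> new chain.
Insert 251: h=6, bucket 6 nonempty -> append to chain.
Insert 310: h=3, bucket 3 empty -> new chain.
Insert 331: h=6, bucket 6 nonempty -> append to chain.
Insert 211: h=6, bucket 6 nonempty -> append to chain.
Final buckets:
0: .
1: .
2: 935
3: 310
4: .
5: .
6: 299 -> 659 -> 251 -> 331 -> 211
7: .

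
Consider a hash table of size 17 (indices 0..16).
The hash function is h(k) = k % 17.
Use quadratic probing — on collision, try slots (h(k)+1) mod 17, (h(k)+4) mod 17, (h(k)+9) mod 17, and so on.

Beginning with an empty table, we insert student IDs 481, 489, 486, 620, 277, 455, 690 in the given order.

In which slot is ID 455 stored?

481: h=5 => slot 5
489: h=13 => slot 13
486: h=10 => slot 10
620: h=8 => slot 8
277: h=5, probe 5,6 => slot 6
455: h=13, probe 13,14 => slot 14
690: h=10, probe 10,11 => slot 11
Table: [∅, ∅, ∅, ∅, ∅, 481, 277, ∅, 620, ∅, 486, 690, ∅, 489, 455, ∅, ∅]

14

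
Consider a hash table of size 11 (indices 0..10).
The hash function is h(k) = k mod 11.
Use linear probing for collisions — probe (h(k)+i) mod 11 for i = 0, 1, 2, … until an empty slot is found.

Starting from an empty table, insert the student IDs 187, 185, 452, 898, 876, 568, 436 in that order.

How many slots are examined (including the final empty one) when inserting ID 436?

7

Insert 187: h=0, slot 0 empty -> index 0.
Insert 185: h=9, slot 9 empty -> index 9.
Insert 452: h=1, slot 1 empty -> index 1.
Insert 898: h=7, slot 7 empty -> index 7.
Insert 876: h=7, slot 7 occupied -> index 8.
Insert 568: h=7, slots 7,8,9 occupied -> index 10.
Insert 436: h=7, slots 7,8,9,10,0,1 occupied -> index 2.
Table: [187, 452, 436, -, -, -, -, 898, 876, 185, 568]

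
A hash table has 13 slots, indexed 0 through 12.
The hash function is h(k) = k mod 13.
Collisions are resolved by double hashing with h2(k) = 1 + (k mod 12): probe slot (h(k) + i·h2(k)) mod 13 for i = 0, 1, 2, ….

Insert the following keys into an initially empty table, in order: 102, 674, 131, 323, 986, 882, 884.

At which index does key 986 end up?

102 hashes to 11; slot 11 is free → place at 11.
674 hashes to 11, h2=3; 11 taken → place at 1.
131 hashes to 1, h2=12; 1 taken → place at 0.
323 hashes to 11, h2=12; 11 taken → place at 10.
986 hashes to 11, h2=3; 11,1 taken → place at 4.
882 hashes to 11, h2=7; 11 taken → place at 5.
884 hashes to 0, h2=9; 0 taken → place at 9.
Table: [131, 674, -, -, 986, 882, -, -, -, 884, 323, 102, -]

4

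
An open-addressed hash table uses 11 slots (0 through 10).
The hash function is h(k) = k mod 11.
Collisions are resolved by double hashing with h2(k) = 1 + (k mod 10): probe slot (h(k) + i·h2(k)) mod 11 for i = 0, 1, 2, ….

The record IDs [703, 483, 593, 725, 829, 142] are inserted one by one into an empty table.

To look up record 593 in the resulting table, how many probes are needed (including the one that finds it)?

3

Insert 703: h=10, slot 10 empty -> index 10.
Insert 483: h=10, h2=4, slot 10 occupied -> index 3.
Insert 593: h=10, h2=4, slots 10,3 occupied -> index 7.
Insert 725: h=10, h2=6, slot 10 occupied -> index 5.
Insert 829: h=4, slot 4 empty -> index 4.
Insert 142: h=10, h2=3, slot 10 occupied -> index 2.
Table: [-, -, 142, 483, 829, 725, -, 593, -, -, 703]
Lookup 593: h=10, h2=4, probe 10,3,7 → found at 7.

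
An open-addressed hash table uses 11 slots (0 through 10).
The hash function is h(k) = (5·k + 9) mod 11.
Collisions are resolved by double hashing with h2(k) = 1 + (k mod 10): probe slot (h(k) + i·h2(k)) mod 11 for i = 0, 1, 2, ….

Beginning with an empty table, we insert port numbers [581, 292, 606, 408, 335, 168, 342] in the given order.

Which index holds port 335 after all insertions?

7

Insert 581: h=10, slot 10 empty → index 10.
Insert 292: h=6, slot 6 empty → index 6.
Insert 606: h=3, slot 3 empty → index 3.
Insert 408: h=3, h2=9, slot 3 occupied → index 1.
Insert 335: h=1, h2=6, slot 1 occupied → index 7.
Insert 168: h=2, slot 2 empty → index 2.
Insert 342: h=3, h2=3, slots 3,6 occupied → index 9.
Table: [., 408, 168, 606, ., ., 292, 335, ., 342, 581]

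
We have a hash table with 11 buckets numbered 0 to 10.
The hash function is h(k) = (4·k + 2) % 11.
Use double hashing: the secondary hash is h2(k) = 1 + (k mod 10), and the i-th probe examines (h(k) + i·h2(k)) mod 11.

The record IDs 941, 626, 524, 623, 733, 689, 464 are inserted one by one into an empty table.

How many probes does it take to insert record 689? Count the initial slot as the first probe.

Insert 941: h=4, slot 4 empty => index 4.
Insert 626: h=9, slot 9 empty => index 9.
Insert 524: h=8, slot 8 empty => index 8.
Insert 623: h=8, h2=4, slot 8 occupied => index 1.
Insert 733: h=8, h2=4, slots 8,1 occupied => index 5.
Insert 689: h=8, h2=10, slot 8 occupied => index 7.
Insert 464: h=10, slot 10 empty => index 10.
Table: [-, 623, -, -, 941, 733, -, 689, 524, 626, 464]

2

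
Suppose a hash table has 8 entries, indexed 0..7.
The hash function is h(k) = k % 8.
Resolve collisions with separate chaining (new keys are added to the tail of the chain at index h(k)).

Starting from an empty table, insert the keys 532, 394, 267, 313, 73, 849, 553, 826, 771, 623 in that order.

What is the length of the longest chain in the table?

4

Insert 532: h=4, bucket 4 empty -> new chain.
Insert 394: h=2, bucket 2 empty -> new chain.
Insert 267: h=3, bucket 3 empty -> new chain.
Insert 313: h=1, bucket 1 empty -> new chain.
Insert 73: h=1, bucket 1 nonempty -> append to chain.
Insert 849: h=1, bucket 1 nonempty -> append to chain.
Insert 553: h=1, bucket 1 nonempty -> append to chain.
Insert 826: h=2, bucket 2 nonempty -> append to chain.
Insert 771: h=3, bucket 3 nonempty -> append to chain.
Insert 623: h=7, bucket 7 empty -> new chain.
Final buckets:
0: ∅
1: 313 -> 73 -> 849 -> 553
2: 394 -> 826
3: 267 -> 771
4: 532
5: ∅
6: ∅
7: 623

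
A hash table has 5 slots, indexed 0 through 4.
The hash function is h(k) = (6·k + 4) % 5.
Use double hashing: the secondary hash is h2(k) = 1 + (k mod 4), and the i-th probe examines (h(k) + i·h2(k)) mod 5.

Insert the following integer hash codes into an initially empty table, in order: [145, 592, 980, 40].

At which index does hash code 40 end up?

2

145: h=4 → slot 4
592: h=1 → slot 1
980: h=4, h2=1, probe 4,0 → slot 0
40: h=4, h2=1, probe 4,0,1,2 → slot 2
Table: [980, 592, 40, _, 145]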